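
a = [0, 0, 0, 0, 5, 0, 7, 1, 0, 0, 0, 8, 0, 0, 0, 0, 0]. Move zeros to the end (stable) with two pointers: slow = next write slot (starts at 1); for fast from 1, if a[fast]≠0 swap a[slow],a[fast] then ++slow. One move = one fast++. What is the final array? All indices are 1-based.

[5, 7, 1, 8, 0, 0, 0, 0, 0, 0, 0, 0, 0, 0, 0, 0, 0]

slow=1 fast=1: a[fast]=0, fast++
slow=1 fast=2: a[fast]=0, fast++
slow=1 fast=3: a[fast]=0, fast++
slow=1 fast=4: a[fast]=0, fast++
slow=1 fast=5: a[fast]=5≠0 swap→a[1]=5, slow++,fast++
slow=2 fast=6: a[fast]=0, fast++
slow=2 fast=7: a[fast]=7≠0 swap→a[2]=7, slow++,fast++
slow=3 fast=8: a[fast]=1≠0 swap→a[3]=1, slow++,fast++
slow=4 fast=9: a[fast]=0, fast++
slow=4 fast=10: a[fast]=0, fast++
slow=4 fast=11: a[fast]=0, fast++
slow=4 fast=12: a[fast]=8≠0 swap→a[4]=8, slow++,fast++
slow=5 fast=13: a[fast]=0, fast++
slow=5 fast=14: a[fast]=0, fast++
slow=5 fast=15: a[fast]=0, fast++
slow=5 fast=16: a[fast]=0, fast++
slow=5 fast=17: a[fast]=0, fast++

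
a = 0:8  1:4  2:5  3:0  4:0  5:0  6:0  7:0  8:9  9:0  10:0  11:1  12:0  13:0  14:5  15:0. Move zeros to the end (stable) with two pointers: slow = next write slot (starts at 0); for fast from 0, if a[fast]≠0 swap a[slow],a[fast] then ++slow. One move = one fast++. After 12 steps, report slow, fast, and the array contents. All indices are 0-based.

(s=0,f=0) a[fast]=8≠0 swap→a[0]=8 → slow++,fast++
(s=1,f=1) a[fast]=4≠0 swap→a[1]=4 → slow++,fast++
(s=2,f=2) a[fast]=5≠0 swap→a[2]=5 → slow++,fast++
(s=3,f=3) a[fast]=0 → fast++
(s=3,f=4) a[fast]=0 → fast++
(s=3,f=5) a[fast]=0 → fast++
(s=3,f=6) a[fast]=0 → fast++
(s=3,f=7) a[fast]=0 → fast++
(s=3,f=8) a[fast]=9≠0 swap→a[3]=9 → slow++,fast++
(s=4,f=9) a[fast]=0 → fast++
(s=4,f=10) a[fast]=0 → fast++
(s=4,f=11) a[fast]=1≠0 swap→a[4]=1 → slow++,fast++

slow=5, fast=12, a=[8, 4, 5, 9, 1, 0, 0, 0, 0, 0, 0, 0, 0, 0, 5, 0]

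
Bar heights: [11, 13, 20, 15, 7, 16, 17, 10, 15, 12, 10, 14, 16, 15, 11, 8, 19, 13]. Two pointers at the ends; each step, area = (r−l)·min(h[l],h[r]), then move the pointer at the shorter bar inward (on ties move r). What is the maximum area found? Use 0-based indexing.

l=0 r=17: min(11,13)*17=187 best=187 *, l++
l=1 r=17: min(13,13)*16=208 best=208 *, r--
l=1 r=16: min(13,19)*15=195 best=208, l++
l=2 r=16: min(20,19)*14=266 best=266 *, r--
l=2 r=15: min(20,8)*13=104 best=266, r--
l=2 r=14: min(20,11)*12=132 best=266, r--
l=2 r=13: min(20,15)*11=165 best=266, r--
l=2 r=12: min(20,16)*10=160 best=266, r--
l=2 r=11: min(20,14)*9=126 best=266, r--
l=2 r=10: min(20,10)*8=80 best=266, r--
l=2 r=9: min(20,12)*7=84 best=266, r--
l=2 r=8: min(20,15)*6=90 best=266, r--
l=2 r=7: min(20,10)*5=50 best=266, r--
l=2 r=6: min(20,17)*4=68 best=266, r--
l=2 r=5: min(20,16)*3=48 best=266, r--
l=2 r=4: min(20,7)*2=14 best=266, r--
l=2 r=3: min(20,15)*1=15 best=266, r--

max area = 266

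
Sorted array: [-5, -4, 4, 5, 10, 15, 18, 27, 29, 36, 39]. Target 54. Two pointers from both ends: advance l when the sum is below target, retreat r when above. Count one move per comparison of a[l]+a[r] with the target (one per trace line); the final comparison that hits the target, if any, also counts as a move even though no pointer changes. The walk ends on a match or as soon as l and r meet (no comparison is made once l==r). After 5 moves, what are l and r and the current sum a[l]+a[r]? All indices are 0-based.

l=0 r=10: -5+39=34 <54, l++
l=1 r=10: -4+39=35 <54, l++
l=2 r=10: 4+39=43 <54, l++
l=3 r=10: 5+39=44 <54, l++
l=4 r=10: 10+39=49 <54, l++

l=5, r=10, sum=54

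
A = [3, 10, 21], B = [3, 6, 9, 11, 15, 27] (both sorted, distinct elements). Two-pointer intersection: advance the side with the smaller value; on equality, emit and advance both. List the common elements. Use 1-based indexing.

[i=1,j=1] 3==3 emit → i++,j++
[i=2,j=2] 10>6 → j++
[i=2,j=3] 10>9 → j++
[i=2,j=4] 10<11 → i++
[i=3,j=4] 21>11 → j++
[i=3,j=5] 21>15 → j++
[i=3,j=6] 21<27 → i++

intersection = [3]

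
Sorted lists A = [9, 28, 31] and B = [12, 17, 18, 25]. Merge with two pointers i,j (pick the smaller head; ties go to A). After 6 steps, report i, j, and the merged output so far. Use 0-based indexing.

[i=0,j=0] A[i]=9<=B[j]=12 take 9 → i++
[i=1,j=0] A[i]=28>B[j]=12 take 12 → j++
[i=1,j=1] A[i]=28>B[j]=17 take 17 → j++
[i=1,j=2] A[i]=28>B[j]=18 take 18 → j++
[i=1,j=3] A[i]=28>B[j]=25 take 25 → j++
[i=1,j=4] B done, take A[i]=28 → i++

i=2, j=4, merged so far=[9, 12, 17, 18, 25, 28]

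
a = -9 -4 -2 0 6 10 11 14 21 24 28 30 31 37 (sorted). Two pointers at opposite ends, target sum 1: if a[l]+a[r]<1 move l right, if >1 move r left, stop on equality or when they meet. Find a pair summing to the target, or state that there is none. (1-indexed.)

(-9, 10)

l=1 r=14: -9+37=28 >1, r--
l=1 r=13: -9+31=22 >1, r--
l=1 r=12: -9+30=21 >1, r--
l=1 r=11: -9+28=19 >1, r--
l=1 r=10: -9+24=15 >1, r--
l=1 r=9: -9+21=12 >1, r--
l=1 r=8: -9+14=5 >1, r--
l=1 r=7: -9+11=2 >1, r--
l=1 r=6: -9+10=1, found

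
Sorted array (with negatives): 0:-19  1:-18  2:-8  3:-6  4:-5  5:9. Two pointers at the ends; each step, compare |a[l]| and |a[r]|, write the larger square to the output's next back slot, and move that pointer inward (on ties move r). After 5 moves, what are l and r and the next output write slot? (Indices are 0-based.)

l=0 r=5: |-19|>|9| out[5]=361, l++
l=1 r=5: |-18|>|9| out[4]=324, l++
l=2 r=5: |-8|<=|9| out[3]=81, r--
l=2 r=4: |-8|>|-5| out[2]=64, l++
l=3 r=4: |-6|>|-5| out[1]=36, l++

l=4, r=4, next write slot=0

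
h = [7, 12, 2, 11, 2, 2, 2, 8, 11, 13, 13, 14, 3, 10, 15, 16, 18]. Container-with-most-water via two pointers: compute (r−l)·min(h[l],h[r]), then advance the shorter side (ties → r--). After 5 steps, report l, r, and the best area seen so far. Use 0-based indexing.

l=5, r=16, best area=180

[0,16] min(7,18)*16=112 best=112 * → l++
[1,16] min(12,18)*15=180 best=180 * → l++
[2,16] min(2,18)*14=28 best=180 → l++
[3,16] min(11,18)*13=143 best=180 → l++
[4,16] min(2,18)*12=24 best=180 → l++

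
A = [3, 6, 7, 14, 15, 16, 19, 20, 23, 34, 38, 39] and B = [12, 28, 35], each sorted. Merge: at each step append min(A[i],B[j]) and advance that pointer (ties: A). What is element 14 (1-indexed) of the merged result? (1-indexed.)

[i=1,j=1] A[i]=3<=B[j]=12 take 3 → i++
[i=2,j=1] A[i]=6<=B[j]=12 take 6 → i++
[i=3,j=1] A[i]=7<=B[j]=12 take 7 → i++
[i=4,j=1] A[i]=14>B[j]=12 take 12 → j++
[i=4,j=2] A[i]=14<=B[j]=28 take 14 → i++
[i=5,j=2] A[i]=15<=B[j]=28 take 15 → i++
[i=6,j=2] A[i]=16<=B[j]=28 take 16 → i++
[i=7,j=2] A[i]=19<=B[j]=28 take 19 → i++
[i=8,j=2] A[i]=20<=B[j]=28 take 20 → i++
[i=9,j=2] A[i]=23<=B[j]=28 take 23 → i++
[i=10,j=2] A[i]=34>B[j]=28 take 28 → j++
[i=10,j=3] A[i]=34<=B[j]=35 take 34 → i++
[i=11,j=3] A[i]=38>B[j]=35 take 35 → j++
[i=11,j=4] B done, take A[i]=38 → i++
[i=12,j=4] B done, take A[i]=39 → i++

merged[14] = 38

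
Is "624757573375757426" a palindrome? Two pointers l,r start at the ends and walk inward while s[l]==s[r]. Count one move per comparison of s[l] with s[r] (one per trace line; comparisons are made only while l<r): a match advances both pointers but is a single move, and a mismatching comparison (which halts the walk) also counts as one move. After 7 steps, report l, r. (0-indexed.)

l=0 r=17: '6'=='6', l++,r--
l=1 r=16: '2'=='2', l++,r--
l=2 r=15: '4'=='4', l++,r--
l=3 r=14: '7'=='7', l++,r--
l=4 r=13: '5'=='5', l++,r--
l=5 r=12: '7'=='7', l++,r--
l=6 r=11: '5'=='5', l++,r--

l=7, r=10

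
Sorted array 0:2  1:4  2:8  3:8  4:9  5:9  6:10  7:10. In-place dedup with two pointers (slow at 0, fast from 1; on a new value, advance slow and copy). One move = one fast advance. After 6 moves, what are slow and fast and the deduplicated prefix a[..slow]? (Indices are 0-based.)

(s=0,f=1) a[fast]=4≠a[slow]=2 write a[1]=4 → slow++,fast++
(s=1,f=2) a[fast]=8≠a[slow]=4 write a[2]=8 → slow++,fast++
(s=2,f=3) a[fast]=8=a[slow] dup → fast++
(s=2,f=4) a[fast]=9≠a[slow]=8 write a[3]=9 → slow++,fast++
(s=3,f=5) a[fast]=9=a[slow] dup → fast++
(s=3,f=6) a[fast]=10≠a[slow]=9 write a[4]=10 → slow++,fast++

slow=4, fast=7, prefix=[2, 4, 8, 9, 10]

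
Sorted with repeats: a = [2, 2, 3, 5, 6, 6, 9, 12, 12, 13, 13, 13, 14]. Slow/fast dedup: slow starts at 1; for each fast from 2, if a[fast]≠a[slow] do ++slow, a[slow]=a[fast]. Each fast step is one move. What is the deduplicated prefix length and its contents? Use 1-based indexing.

slow=1 fast=2: a[fast]=2=a[slow] dup, fast++
slow=1 fast=3: a[fast]=3≠a[slow]=2 write a[2]=3, slow++,fast++
slow=2 fast=4: a[fast]=5≠a[slow]=3 write a[3]=5, slow++,fast++
slow=3 fast=5: a[fast]=6≠a[slow]=5 write a[4]=6, slow++,fast++
slow=4 fast=6: a[fast]=6=a[slow] dup, fast++
slow=4 fast=7: a[fast]=9≠a[slow]=6 write a[5]=9, slow++,fast++
slow=5 fast=8: a[fast]=12≠a[slow]=9 write a[6]=12, slow++,fast++
slow=6 fast=9: a[fast]=12=a[slow] dup, fast++
slow=6 fast=10: a[fast]=13≠a[slow]=12 write a[7]=13, slow++,fast++
slow=7 fast=11: a[fast]=13=a[slow] dup, fast++
slow=7 fast=12: a[fast]=13=a[slow] dup, fast++
slow=7 fast=13: a[fast]=14≠a[slow]=13 write a[8]=14, slow++,fast++

length 8; prefix = [2, 3, 5, 6, 9, 12, 13, 14]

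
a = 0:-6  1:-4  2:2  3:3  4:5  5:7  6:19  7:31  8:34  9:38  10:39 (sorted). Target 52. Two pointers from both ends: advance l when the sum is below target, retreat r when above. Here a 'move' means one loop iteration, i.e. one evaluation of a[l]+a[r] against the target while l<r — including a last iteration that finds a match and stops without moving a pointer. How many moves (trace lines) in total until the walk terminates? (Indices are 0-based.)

10 moves

[0,10] -6+39=33 <52 → l++
[1,10] -4+39=35 <52 → l++
[2,10] 2+39=41 <52 → l++
[3,10] 3+39=42 <52 → l++
[4,10] 5+39=44 <52 → l++
[5,10] 7+39=46 <52 → l++
[6,10] 19+39=58 >52 → r--
[6,9] 19+38=57 >52 → r--
[6,8] 19+34=53 >52 → r--
[6,7] 19+31=50 <52 → l++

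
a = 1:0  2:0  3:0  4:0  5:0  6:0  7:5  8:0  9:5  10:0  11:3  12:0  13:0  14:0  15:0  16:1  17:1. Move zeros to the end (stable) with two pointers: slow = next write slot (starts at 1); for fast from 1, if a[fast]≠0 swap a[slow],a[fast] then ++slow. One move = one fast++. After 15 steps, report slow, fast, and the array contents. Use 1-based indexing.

slow=4, fast=16, a=[5, 5, 3, 0, 0, 0, 0, 0, 0, 0, 0, 0, 0, 0, 0, 1, 1]

slow=1 fast=1: a[fast]=0, fast++
slow=1 fast=2: a[fast]=0, fast++
slow=1 fast=3: a[fast]=0, fast++
slow=1 fast=4: a[fast]=0, fast++
slow=1 fast=5: a[fast]=0, fast++
slow=1 fast=6: a[fast]=0, fast++
slow=1 fast=7: a[fast]=5≠0 swap→a[1]=5, slow++,fast++
slow=2 fast=8: a[fast]=0, fast++
slow=2 fast=9: a[fast]=5≠0 swap→a[2]=5, slow++,fast++
slow=3 fast=10: a[fast]=0, fast++
slow=3 fast=11: a[fast]=3≠0 swap→a[3]=3, slow++,fast++
slow=4 fast=12: a[fast]=0, fast++
slow=4 fast=13: a[fast]=0, fast++
slow=4 fast=14: a[fast]=0, fast++
slow=4 fast=15: a[fast]=0, fast++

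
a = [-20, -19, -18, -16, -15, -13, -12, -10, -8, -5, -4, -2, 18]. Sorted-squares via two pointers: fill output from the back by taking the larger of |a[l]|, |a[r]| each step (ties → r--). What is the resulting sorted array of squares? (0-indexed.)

l=0 r=12: |-20|>|18| out[12]=400, l++
l=1 r=12: |-19|>|18| out[11]=361, l++
l=2 r=12: |-18|<=|18| out[10]=324, r--
l=2 r=11: |-18|>|-2| out[9]=324, l++
l=3 r=11: |-16|>|-2| out[8]=256, l++
l=4 r=11: |-15|>|-2| out[7]=225, l++
l=5 r=11: |-13|>|-2| out[6]=169, l++
l=6 r=11: |-12|>|-2| out[5]=144, l++
l=7 r=11: |-10|>|-2| out[4]=100, l++
l=8 r=11: |-8|>|-2| out[3]=64, l++
l=9 r=11: |-5|>|-2| out[2]=25, l++
l=10 r=11: |-4|>|-2| out[1]=16, l++
l=11 r=11: |-2|<=|-2| out[0]=4, r--

[4, 16, 25, 64, 100, 144, 169, 225, 256, 324, 324, 361, 400]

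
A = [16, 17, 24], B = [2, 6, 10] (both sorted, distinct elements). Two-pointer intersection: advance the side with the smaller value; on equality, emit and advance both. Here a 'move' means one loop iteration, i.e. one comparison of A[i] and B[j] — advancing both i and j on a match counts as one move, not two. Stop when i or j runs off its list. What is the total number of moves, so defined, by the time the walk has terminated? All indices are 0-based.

3 moves

[i=0,j=0] 16>2 → j++
[i=0,j=1] 16>6 → j++
[i=0,j=2] 16>10 → j++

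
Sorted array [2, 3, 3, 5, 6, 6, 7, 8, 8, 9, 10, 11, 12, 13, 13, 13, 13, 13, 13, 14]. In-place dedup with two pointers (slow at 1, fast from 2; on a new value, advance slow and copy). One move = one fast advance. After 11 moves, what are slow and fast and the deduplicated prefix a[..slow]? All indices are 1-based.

(s=1,f=2) a[fast]=3≠a[slow]=2 write a[2]=3 → slow++,fast++
(s=2,f=3) a[fast]=3=a[slow] dup → fast++
(s=2,f=4) a[fast]=5≠a[slow]=3 write a[3]=5 → slow++,fast++
(s=3,f=5) a[fast]=6≠a[slow]=5 write a[4]=6 → slow++,fast++
(s=4,f=6) a[fast]=6=a[slow] dup → fast++
(s=4,f=7) a[fast]=7≠a[slow]=6 write a[5]=7 → slow++,fast++
(s=5,f=8) a[fast]=8≠a[slow]=7 write a[6]=8 → slow++,fast++
(s=6,f=9) a[fast]=8=a[slow] dup → fast++
(s=6,f=10) a[fast]=9≠a[slow]=8 write a[7]=9 → slow++,fast++
(s=7,f=11) a[fast]=10≠a[slow]=9 write a[8]=10 → slow++,fast++
(s=8,f=12) a[fast]=11≠a[slow]=10 write a[9]=11 → slow++,fast++

slow=9, fast=13, prefix=[2, 3, 5, 6, 7, 8, 9, 10, 11]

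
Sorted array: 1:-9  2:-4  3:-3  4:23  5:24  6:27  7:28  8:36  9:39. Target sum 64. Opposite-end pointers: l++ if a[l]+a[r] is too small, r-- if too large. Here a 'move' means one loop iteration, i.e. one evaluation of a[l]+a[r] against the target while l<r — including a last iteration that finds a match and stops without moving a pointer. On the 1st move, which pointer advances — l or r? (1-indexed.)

l

[1,9] -9+39=30 <64 → l++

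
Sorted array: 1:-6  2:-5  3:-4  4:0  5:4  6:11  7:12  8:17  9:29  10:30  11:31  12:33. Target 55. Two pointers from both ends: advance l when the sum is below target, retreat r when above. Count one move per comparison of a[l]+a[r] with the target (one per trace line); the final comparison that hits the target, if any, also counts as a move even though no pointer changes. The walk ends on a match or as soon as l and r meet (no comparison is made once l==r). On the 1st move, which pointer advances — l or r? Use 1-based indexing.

l

[1,12] -6+33=27 <55 → l++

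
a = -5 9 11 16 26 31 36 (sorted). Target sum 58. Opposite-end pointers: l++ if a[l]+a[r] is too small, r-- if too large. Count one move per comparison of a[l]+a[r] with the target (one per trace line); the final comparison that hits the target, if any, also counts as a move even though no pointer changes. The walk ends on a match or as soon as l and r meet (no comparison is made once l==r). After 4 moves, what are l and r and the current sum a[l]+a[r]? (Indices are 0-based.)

l=4, r=6, sum=62

l=0 r=6: -5+36=31 <58, l++
l=1 r=6: 9+36=45 <58, l++
l=2 r=6: 11+36=47 <58, l++
l=3 r=6: 16+36=52 <58, l++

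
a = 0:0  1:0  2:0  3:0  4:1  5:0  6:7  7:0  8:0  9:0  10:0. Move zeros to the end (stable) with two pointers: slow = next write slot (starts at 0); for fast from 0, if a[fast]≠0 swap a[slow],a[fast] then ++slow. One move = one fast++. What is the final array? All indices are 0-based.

[1, 7, 0, 0, 0, 0, 0, 0, 0, 0, 0]

slow=0 fast=0: a[fast]=0, fast++
slow=0 fast=1: a[fast]=0, fast++
slow=0 fast=2: a[fast]=0, fast++
slow=0 fast=3: a[fast]=0, fast++
slow=0 fast=4: a[fast]=1≠0 swap→a[0]=1, slow++,fast++
slow=1 fast=5: a[fast]=0, fast++
slow=1 fast=6: a[fast]=7≠0 swap→a[1]=7, slow++,fast++
slow=2 fast=7: a[fast]=0, fast++
slow=2 fast=8: a[fast]=0, fast++
slow=2 fast=9: a[fast]=0, fast++
slow=2 fast=10: a[fast]=0, fast++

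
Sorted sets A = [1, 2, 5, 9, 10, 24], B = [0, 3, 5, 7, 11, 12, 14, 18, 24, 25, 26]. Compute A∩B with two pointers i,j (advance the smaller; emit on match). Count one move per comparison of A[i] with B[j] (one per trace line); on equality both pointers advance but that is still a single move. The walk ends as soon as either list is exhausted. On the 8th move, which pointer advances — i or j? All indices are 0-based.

i

i=0 j=0: 1>0, j++
i=0 j=1: 1<3, i++
i=1 j=1: 2<3, i++
i=2 j=1: 5>3, j++
i=2 j=2: 5==5 emit, i++,j++
i=3 j=3: 9>7, j++
i=3 j=4: 9<11, i++
i=4 j=4: 10<11, i++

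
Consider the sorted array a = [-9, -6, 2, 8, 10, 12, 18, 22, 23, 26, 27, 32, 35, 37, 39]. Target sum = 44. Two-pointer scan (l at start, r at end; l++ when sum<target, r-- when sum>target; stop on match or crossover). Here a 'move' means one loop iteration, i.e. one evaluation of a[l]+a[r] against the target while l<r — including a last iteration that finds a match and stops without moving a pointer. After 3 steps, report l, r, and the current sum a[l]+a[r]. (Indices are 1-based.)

[1,15] -9+39=30 <44 → l++
[2,15] -6+39=33 <44 → l++
[3,15] 2+39=41 <44 → l++

l=4, r=15, sum=47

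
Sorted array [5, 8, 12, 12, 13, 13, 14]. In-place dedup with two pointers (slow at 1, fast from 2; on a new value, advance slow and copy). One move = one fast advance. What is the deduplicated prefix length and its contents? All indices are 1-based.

length 5; prefix = [5, 8, 12, 13, 14]

slow=1 fast=2: a[fast]=8≠a[slow]=5 write a[2]=8, slow++,fast++
slow=2 fast=3: a[fast]=12≠a[slow]=8 write a[3]=12, slow++,fast++
slow=3 fast=4: a[fast]=12=a[slow] dup, fast++
slow=3 fast=5: a[fast]=13≠a[slow]=12 write a[4]=13, slow++,fast++
slow=4 fast=6: a[fast]=13=a[slow] dup, fast++
slow=4 fast=7: a[fast]=14≠a[slow]=13 write a[5]=14, slow++,fast++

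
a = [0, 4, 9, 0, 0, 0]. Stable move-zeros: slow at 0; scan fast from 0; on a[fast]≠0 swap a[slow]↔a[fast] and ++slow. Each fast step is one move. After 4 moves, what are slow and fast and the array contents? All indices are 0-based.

slow=0 fast=0: a[fast]=0, fast++
slow=0 fast=1: a[fast]=4≠0 swap→a[0]=4, slow++,fast++
slow=1 fast=2: a[fast]=9≠0 swap→a[1]=9, slow++,fast++
slow=2 fast=3: a[fast]=0, fast++

slow=2, fast=4, a=[4, 9, 0, 0, 0, 0]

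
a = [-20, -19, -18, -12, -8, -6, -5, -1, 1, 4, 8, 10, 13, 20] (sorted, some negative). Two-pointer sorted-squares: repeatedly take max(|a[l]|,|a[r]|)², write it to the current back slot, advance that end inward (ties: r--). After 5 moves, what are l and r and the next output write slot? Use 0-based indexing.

l=3, r=11, next write slot=8

[0,13] |-20|<=|20| out[13]=400 → r--
[0,12] |-20|>|13| out[12]=400 → l++
[1,12] |-19|>|13| out[11]=361 → l++
[2,12] |-18|>|13| out[10]=324 → l++
[3,12] |-12|<=|13| out[9]=169 → r--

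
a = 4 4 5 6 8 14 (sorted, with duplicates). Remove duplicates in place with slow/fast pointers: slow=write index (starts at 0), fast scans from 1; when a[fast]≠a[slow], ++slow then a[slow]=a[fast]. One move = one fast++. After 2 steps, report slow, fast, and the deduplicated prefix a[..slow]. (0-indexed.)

slow=1, fast=3, prefix=[4, 5]

slow=0 fast=1: a[fast]=4=a[slow] dup, fast++
slow=0 fast=2: a[fast]=5≠a[slow]=4 write a[1]=5, slow++,fast++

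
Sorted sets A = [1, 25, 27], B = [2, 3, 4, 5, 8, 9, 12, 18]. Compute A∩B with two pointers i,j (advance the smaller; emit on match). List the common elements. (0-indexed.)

intersection = []

[i=0,j=0] 1<2 → i++
[i=1,j=0] 25>2 → j++
[i=1,j=1] 25>3 → j++
[i=1,j=2] 25>4 → j++
[i=1,j=3] 25>5 → j++
[i=1,j=4] 25>8 → j++
[i=1,j=5] 25>9 → j++
[i=1,j=6] 25>12 → j++
[i=1,j=7] 25>18 → j++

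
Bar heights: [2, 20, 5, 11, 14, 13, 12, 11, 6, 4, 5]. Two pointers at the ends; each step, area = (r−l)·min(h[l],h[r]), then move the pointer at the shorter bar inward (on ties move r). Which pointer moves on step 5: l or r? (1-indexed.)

r

[1,11] min(2,5)*10=20 best=20 * → l++
[2,11] min(20,5)*9=45 best=45 * → r--
[2,10] min(20,4)*8=32 best=45 → r--
[2,9] min(20,6)*7=42 best=45 → r--
[2,8] min(20,11)*6=66 best=66 * → r--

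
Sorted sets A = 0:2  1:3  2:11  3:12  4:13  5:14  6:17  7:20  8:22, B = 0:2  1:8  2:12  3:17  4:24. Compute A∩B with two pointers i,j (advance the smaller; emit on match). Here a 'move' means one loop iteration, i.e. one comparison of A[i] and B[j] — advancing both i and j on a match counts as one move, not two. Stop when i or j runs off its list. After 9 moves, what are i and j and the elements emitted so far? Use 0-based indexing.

i=0 j=0: 2==2 emit, i++,j++
i=1 j=1: 3<8, i++
i=2 j=1: 11>8, j++
i=2 j=2: 11<12, i++
i=3 j=2: 12==12 emit, i++,j++
i=4 j=3: 13<17, i++
i=5 j=3: 14<17, i++
i=6 j=3: 17==17 emit, i++,j++
i=7 j=4: 20<24, i++

i=8, j=4, emitted=[2, 12, 17]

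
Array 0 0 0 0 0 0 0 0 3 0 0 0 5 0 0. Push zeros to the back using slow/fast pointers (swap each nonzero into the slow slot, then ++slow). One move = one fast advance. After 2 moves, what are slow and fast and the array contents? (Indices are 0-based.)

(s=0,f=0) a[fast]=0 → fast++
(s=0,f=1) a[fast]=0 → fast++

slow=0, fast=2, a=[0, 0, 0, 0, 0, 0, 0, 0, 3, 0, 0, 0, 5, 0, 0]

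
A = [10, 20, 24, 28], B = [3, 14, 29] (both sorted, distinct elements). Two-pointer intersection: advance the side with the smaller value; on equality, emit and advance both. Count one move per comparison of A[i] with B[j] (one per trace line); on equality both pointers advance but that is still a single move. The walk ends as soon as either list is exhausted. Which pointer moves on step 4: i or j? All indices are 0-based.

[i=0,j=0] 10>3 → j++
[i=0,j=1] 10<14 → i++
[i=1,j=1] 20>14 → j++
[i=1,j=2] 20<29 → i++

i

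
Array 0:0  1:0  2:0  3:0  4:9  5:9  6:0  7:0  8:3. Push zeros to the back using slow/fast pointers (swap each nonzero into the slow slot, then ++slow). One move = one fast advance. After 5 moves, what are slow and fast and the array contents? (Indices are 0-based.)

slow=0 fast=0: a[fast]=0, fast++
slow=0 fast=1: a[fast]=0, fast++
slow=0 fast=2: a[fast]=0, fast++
slow=0 fast=3: a[fast]=0, fast++
slow=0 fast=4: a[fast]=9≠0 swap→a[0]=9, slow++,fast++

slow=1, fast=5, a=[9, 0, 0, 0, 0, 9, 0, 0, 3]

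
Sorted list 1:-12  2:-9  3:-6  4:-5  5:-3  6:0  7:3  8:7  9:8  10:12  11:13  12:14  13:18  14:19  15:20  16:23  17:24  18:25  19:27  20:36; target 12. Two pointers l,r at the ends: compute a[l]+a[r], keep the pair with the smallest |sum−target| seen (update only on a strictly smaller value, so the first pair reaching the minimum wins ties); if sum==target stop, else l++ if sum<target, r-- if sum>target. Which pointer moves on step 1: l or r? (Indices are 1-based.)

r

[1,20] -12+36=24 d=12 * → r--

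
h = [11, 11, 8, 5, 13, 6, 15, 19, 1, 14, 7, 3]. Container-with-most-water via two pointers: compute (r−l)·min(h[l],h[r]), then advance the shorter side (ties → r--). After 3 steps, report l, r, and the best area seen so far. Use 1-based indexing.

[1,12] min(11,3)*11=33 best=33 * → r--
[1,11] min(11,7)*10=70 best=70 * → r--
[1,10] min(11,14)*9=99 best=99 * → l++

l=2, r=10, best area=99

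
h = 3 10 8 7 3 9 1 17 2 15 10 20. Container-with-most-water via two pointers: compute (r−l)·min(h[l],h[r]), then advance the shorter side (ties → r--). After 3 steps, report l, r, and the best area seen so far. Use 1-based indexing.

l=4, r=12, best area=100

l=1 r=12: min(3,20)*11=33 best=33 *, l++
l=2 r=12: min(10,20)*10=100 best=100 *, l++
l=3 r=12: min(8,20)*9=72 best=100, l++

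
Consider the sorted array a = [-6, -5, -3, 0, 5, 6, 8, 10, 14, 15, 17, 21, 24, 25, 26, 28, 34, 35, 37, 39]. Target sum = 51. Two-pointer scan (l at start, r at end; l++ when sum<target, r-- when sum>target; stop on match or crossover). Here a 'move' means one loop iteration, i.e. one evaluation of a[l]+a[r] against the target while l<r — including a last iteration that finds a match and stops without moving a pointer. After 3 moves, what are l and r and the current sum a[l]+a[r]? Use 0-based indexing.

l=0 r=19: -6+39=33 <51, l++
l=1 r=19: -5+39=34 <51, l++
l=2 r=19: -3+39=36 <51, l++

l=3, r=19, sum=39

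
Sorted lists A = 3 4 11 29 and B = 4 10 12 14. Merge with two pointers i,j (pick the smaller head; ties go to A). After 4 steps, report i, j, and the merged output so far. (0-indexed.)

i=0 j=0: A[i]=3<=B[j]=4 take 3, i++
i=1 j=0: A[i]=4<=B[j]=4 take 4, i++
i=2 j=0: A[i]=11>B[j]=4 take 4, j++
i=2 j=1: A[i]=11>B[j]=10 take 10, j++

i=2, j=2, merged so far=[3, 4, 4, 10]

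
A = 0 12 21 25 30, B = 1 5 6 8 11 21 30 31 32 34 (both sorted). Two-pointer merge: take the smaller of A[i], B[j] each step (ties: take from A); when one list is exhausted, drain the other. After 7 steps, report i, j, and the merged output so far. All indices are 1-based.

i=3, j=6, merged so far=[0, 1, 5, 6, 8, 11, 12]

[i=1,j=1] A[i]=0<=B[j]=1 take 0 → i++
[i=2,j=1] A[i]=12>B[j]=1 take 1 → j++
[i=2,j=2] A[i]=12>B[j]=5 take 5 → j++
[i=2,j=3] A[i]=12>B[j]=6 take 6 → j++
[i=2,j=4] A[i]=12>B[j]=8 take 8 → j++
[i=2,j=5] A[i]=12>B[j]=11 take 11 → j++
[i=2,j=6] A[i]=12<=B[j]=21 take 12 → i++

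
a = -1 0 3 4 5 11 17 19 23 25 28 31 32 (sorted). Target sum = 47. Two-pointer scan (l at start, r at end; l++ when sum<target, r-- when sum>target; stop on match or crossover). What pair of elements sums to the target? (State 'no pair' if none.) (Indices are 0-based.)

(19, 28)

l=0 r=12: -1+32=31 <47, l++
l=1 r=12: 0+32=32 <47, l++
l=2 r=12: 3+32=35 <47, l++
l=3 r=12: 4+32=36 <47, l++
l=4 r=12: 5+32=37 <47, l++
l=5 r=12: 11+32=43 <47, l++
l=6 r=12: 17+32=49 >47, r--
l=6 r=11: 17+31=48 >47, r--
l=6 r=10: 17+28=45 <47, l++
l=7 r=10: 19+28=47, found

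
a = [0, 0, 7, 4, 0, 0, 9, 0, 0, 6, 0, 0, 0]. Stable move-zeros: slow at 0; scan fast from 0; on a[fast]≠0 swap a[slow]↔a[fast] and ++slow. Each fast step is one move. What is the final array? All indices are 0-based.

slow=0 fast=0: a[fast]=0, fast++
slow=0 fast=1: a[fast]=0, fast++
slow=0 fast=2: a[fast]=7≠0 swap→a[0]=7, slow++,fast++
slow=1 fast=3: a[fast]=4≠0 swap→a[1]=4, slow++,fast++
slow=2 fast=4: a[fast]=0, fast++
slow=2 fast=5: a[fast]=0, fast++
slow=2 fast=6: a[fast]=9≠0 swap→a[2]=9, slow++,fast++
slow=3 fast=7: a[fast]=0, fast++
slow=3 fast=8: a[fast]=0, fast++
slow=3 fast=9: a[fast]=6≠0 swap→a[3]=6, slow++,fast++
slow=4 fast=10: a[fast]=0, fast++
slow=4 fast=11: a[fast]=0, fast++
slow=4 fast=12: a[fast]=0, fast++

[7, 4, 9, 6, 0, 0, 0, 0, 0, 0, 0, 0, 0]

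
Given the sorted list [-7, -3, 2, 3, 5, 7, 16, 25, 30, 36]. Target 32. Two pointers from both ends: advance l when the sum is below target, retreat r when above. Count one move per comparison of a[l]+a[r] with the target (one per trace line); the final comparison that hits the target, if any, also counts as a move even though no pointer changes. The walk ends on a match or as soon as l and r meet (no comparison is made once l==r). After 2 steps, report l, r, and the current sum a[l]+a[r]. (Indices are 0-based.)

l=1, r=8, sum=27

l=0 r=9: -7+36=29 <32, l++
l=1 r=9: -3+36=33 >32, r--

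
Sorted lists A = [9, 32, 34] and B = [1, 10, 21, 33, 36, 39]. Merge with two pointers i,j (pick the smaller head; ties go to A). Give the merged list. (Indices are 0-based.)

[i=0,j=0] A[i]=9>B[j]=1 take 1 → j++
[i=0,j=1] A[i]=9<=B[j]=10 take 9 → i++
[i=1,j=1] A[i]=32>B[j]=10 take 10 → j++
[i=1,j=2] A[i]=32>B[j]=21 take 21 → j++
[i=1,j=3] A[i]=32<=B[j]=33 take 32 → i++
[i=2,j=3] A[i]=34>B[j]=33 take 33 → j++
[i=2,j=4] A[i]=34<=B[j]=36 take 34 → i++
[i=3,j=4] A done, take B[j]=36 → j++
[i=3,j=5] A done, take B[j]=39 → j++

[1, 9, 10, 21, 32, 33, 34, 36, 39]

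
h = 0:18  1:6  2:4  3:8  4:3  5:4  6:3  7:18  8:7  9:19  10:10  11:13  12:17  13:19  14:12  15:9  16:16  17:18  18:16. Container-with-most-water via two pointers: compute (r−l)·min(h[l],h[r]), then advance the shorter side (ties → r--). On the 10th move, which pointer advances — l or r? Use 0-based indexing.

[0,18] min(18,16)*18=288 best=288 * → r--
[0,17] min(18,18)*17=306 best=306 * → r--
[0,16] min(18,16)*16=256 best=306 → r--
[0,15] min(18,9)*15=135 best=306 → r--
[0,14] min(18,12)*14=168 best=306 → r--
[0,13] min(18,19)*13=234 best=306 → l++
[1,13] min(6,19)*12=72 best=306 → l++
[2,13] min(4,19)*11=44 best=306 → l++
[3,13] min(8,19)*10=80 best=306 → l++
[4,13] min(3,19)*9=27 best=306 → l++

l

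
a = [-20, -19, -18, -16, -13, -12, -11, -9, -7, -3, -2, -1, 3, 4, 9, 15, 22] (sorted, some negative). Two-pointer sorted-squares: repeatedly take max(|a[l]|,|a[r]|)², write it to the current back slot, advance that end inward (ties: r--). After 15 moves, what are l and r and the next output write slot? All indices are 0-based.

l=0 r=16: |-20|<=|22| out[16]=484, r--
l=0 r=15: |-20|>|15| out[15]=400, l++
l=1 r=15: |-19|>|15| out[14]=361, l++
l=2 r=15: |-18|>|15| out[13]=324, l++
l=3 r=15: |-16|>|15| out[12]=256, l++
l=4 r=15: |-13|<=|15| out[11]=225, r--
l=4 r=14: |-13|>|9| out[10]=169, l++
l=5 r=14: |-12|>|9| out[9]=144, l++
l=6 r=14: |-11|>|9| out[8]=121, l++
l=7 r=14: |-9|<=|9| out[7]=81, r--
l=7 r=13: |-9|>|4| out[6]=81, l++
l=8 r=13: |-7|>|4| out[5]=49, l++
l=9 r=13: |-3|<=|4| out[4]=16, r--
l=9 r=12: |-3|<=|3| out[3]=9, r--
l=9 r=11: |-3|>|-1| out[2]=9, l++

l=10, r=11, next write slot=1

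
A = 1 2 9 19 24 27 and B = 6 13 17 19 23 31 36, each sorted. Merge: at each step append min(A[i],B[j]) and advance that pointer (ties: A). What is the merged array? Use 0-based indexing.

[1, 2, 6, 9, 13, 17, 19, 19, 23, 24, 27, 31, 36]

[i=0,j=0] A[i]=1<=B[j]=6 take 1 → i++
[i=1,j=0] A[i]=2<=B[j]=6 take 2 → i++
[i=2,j=0] A[i]=9>B[j]=6 take 6 → j++
[i=2,j=1] A[i]=9<=B[j]=13 take 9 → i++
[i=3,j=1] A[i]=19>B[j]=13 take 13 → j++
[i=3,j=2] A[i]=19>B[j]=17 take 17 → j++
[i=3,j=3] A[i]=19<=B[j]=19 take 19 → i++
[i=4,j=3] A[i]=24>B[j]=19 take 19 → j++
[i=4,j=4] A[i]=24>B[j]=23 take 23 → j++
[i=4,j=5] A[i]=24<=B[j]=31 take 24 → i++
[i=5,j=5] A[i]=27<=B[j]=31 take 27 → i++
[i=6,j=5] A done, take B[j]=31 → j++
[i=6,j=6] A done, take B[j]=36 → j++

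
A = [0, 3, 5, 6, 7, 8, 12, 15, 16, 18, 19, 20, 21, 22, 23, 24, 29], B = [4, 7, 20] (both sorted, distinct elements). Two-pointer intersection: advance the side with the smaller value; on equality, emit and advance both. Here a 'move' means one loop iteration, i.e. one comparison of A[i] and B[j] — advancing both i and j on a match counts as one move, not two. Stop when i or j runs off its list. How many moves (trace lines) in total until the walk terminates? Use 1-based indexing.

13 moves

[i=1,j=1] 0<4 → i++
[i=2,j=1] 3<4 → i++
[i=3,j=1] 5>4 → j++
[i=3,j=2] 5<7 → i++
[i=4,j=2] 6<7 → i++
[i=5,j=2] 7==7 emit → i++,j++
[i=6,j=3] 8<20 → i++
[i=7,j=3] 12<20 → i++
[i=8,j=3] 15<20 → i++
[i=9,j=3] 16<20 → i++
[i=10,j=3] 18<20 → i++
[i=11,j=3] 19<20 → i++
[i=12,j=3] 20==20 emit → i++,j++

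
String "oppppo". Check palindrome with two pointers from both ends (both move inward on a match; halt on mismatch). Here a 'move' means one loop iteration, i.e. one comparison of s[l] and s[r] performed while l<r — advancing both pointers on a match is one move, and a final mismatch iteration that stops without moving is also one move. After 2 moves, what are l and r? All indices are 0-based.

l=0 r=5: 'o'=='o', l++,r--
l=1 r=4: 'p'=='p', l++,r--

l=2, r=3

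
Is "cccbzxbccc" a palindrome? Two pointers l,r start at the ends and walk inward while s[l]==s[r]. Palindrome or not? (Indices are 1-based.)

not a palindrome (mismatch at 5,6)

l=1 r=10: 'c'=='c', l++,r--
l=2 r=9: 'c'=='c', l++,r--
l=3 r=8: 'c'=='c', l++,r--
l=4 r=7: 'b'=='b', l++,r--
l=5 r=6: 'z'!='x', stop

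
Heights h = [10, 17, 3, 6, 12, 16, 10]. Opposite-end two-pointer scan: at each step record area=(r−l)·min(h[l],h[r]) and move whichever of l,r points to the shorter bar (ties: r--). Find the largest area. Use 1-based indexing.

max area = 64

[1,7] min(10,10)*6=60 best=60 * → r--
[1,6] min(10,16)*5=50 best=60 → l++
[2,6] min(17,16)*4=64 best=64 * → r--
[2,5] min(17,12)*3=36 best=64 → r--
[2,4] min(17,6)*2=12 best=64 → r--
[2,3] min(17,3)*1=3 best=64 → r--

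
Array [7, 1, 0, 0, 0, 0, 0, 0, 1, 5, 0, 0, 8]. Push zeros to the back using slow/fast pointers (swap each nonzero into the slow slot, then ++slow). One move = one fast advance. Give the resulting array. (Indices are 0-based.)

(s=0,f=0) a[fast]=7≠0 swap→a[0]=7 → slow++,fast++
(s=1,f=1) a[fast]=1≠0 swap→a[1]=1 → slow++,fast++
(s=2,f=2) a[fast]=0 → fast++
(s=2,f=3) a[fast]=0 → fast++
(s=2,f=4) a[fast]=0 → fast++
(s=2,f=5) a[fast]=0 → fast++
(s=2,f=6) a[fast]=0 → fast++
(s=2,f=7) a[fast]=0 → fast++
(s=2,f=8) a[fast]=1≠0 swap→a[2]=1 → slow++,fast++
(s=3,f=9) a[fast]=5≠0 swap→a[3]=5 → slow++,fast++
(s=4,f=10) a[fast]=0 → fast++
(s=4,f=11) a[fast]=0 → fast++
(s=4,f=12) a[fast]=8≠0 swap→a[4]=8 → slow++,fast++

[7, 1, 1, 5, 8, 0, 0, 0, 0, 0, 0, 0, 0]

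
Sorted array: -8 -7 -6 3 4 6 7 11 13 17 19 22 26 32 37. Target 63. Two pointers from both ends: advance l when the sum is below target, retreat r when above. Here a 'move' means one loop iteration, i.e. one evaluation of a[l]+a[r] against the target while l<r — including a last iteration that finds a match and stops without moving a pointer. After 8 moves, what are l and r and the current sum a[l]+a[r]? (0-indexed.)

[0,14] -8+37=29 <63 → l++
[1,14] -7+37=30 <63 → l++
[2,14] -6+37=31 <63 → l++
[3,14] 3+37=40 <63 → l++
[4,14] 4+37=41 <63 → l++
[5,14] 6+37=43 <63 → l++
[6,14] 7+37=44 <63 → l++
[7,14] 11+37=48 <63 → l++

l=8, r=14, sum=50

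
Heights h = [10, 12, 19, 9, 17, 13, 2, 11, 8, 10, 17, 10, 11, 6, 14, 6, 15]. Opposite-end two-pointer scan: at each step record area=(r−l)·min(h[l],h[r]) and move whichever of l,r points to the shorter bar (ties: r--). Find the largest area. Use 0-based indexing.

[0,16] min(10,15)*16=160 best=160 * → l++
[1,16] min(12,15)*15=180 best=180 * → l++
[2,16] min(19,15)*14=210 best=210 * → r--
[2,15] min(19,6)*13=78 best=210 → r--
[2,14] min(19,14)*12=168 best=210 → r--
[2,13] min(19,6)*11=66 best=210 → r--
[2,12] min(19,11)*10=110 best=210 → r--
[2,11] min(19,10)*9=90 best=210 → r--
[2,10] min(19,17)*8=136 best=210 → r--
[2,9] min(19,10)*7=70 best=210 → r--
[2,8] min(19,8)*6=48 best=210 → r--
[2,7] min(19,11)*5=55 best=210 → r--
[2,6] min(19,2)*4=8 best=210 → r--
[2,5] min(19,13)*3=39 best=210 → r--
[2,4] min(19,17)*2=34 best=210 → r--
[2,3] min(19,9)*1=9 best=210 → r--

max area = 210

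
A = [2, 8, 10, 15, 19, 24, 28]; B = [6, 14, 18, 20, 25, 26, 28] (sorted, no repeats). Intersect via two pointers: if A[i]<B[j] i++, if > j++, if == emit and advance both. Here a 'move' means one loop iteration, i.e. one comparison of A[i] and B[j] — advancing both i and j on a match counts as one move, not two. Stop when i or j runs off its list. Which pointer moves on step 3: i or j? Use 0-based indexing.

[i=0,j=0] 2<6 → i++
[i=1,j=0] 8>6 → j++
[i=1,j=1] 8<14 → i++

i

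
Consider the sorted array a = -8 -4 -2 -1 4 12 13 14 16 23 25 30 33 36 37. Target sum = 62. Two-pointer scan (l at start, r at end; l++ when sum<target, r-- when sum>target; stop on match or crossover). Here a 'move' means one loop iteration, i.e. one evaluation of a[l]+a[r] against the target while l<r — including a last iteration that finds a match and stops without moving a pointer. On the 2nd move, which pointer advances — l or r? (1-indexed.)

l

l=1 r=15: -8+37=29 <62, l++
l=2 r=15: -4+37=33 <62, l++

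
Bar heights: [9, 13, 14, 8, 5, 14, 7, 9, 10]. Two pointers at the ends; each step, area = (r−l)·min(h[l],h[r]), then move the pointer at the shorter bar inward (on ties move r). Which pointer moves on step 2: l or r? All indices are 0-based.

l=0 r=8: min(9,10)*8=72 best=72 *, l++
l=1 r=8: min(13,10)*7=70 best=72, r--

r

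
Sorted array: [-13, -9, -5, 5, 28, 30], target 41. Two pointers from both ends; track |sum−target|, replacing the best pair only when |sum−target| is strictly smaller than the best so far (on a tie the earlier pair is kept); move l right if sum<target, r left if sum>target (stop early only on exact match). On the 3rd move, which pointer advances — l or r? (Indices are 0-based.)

l

[0,5] -13+30=17 d=24 * → l++
[1,5] -9+30=21 d=20 * → l++
[2,5] -5+30=25 d=16 * → l++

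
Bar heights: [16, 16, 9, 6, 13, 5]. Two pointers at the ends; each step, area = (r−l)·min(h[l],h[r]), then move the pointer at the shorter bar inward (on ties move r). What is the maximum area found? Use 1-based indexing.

max area = 52

[1,6] min(16,5)*5=25 best=25 * → r--
[1,5] min(16,13)*4=52 best=52 * → r--
[1,4] min(16,6)*3=18 best=52 → r--
[1,3] min(16,9)*2=18 best=52 → r--
[1,2] min(16,16)*1=16 best=52 → r--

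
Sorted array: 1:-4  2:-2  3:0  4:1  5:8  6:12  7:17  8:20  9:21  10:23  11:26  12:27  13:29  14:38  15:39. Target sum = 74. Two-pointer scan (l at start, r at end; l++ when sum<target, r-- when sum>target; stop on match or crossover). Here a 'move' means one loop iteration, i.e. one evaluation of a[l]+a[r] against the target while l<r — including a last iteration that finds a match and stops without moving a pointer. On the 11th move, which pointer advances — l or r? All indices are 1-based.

l

l=1 r=15: -4+39=35 <74, l++
l=2 r=15: -2+39=37 <74, l++
l=3 r=15: 0+39=39 <74, l++
l=4 r=15: 1+39=40 <74, l++
l=5 r=15: 8+39=47 <74, l++
l=6 r=15: 12+39=51 <74, l++
l=7 r=15: 17+39=56 <74, l++
l=8 r=15: 20+39=59 <74, l++
l=9 r=15: 21+39=60 <74, l++
l=10 r=15: 23+39=62 <74, l++
l=11 r=15: 26+39=65 <74, l++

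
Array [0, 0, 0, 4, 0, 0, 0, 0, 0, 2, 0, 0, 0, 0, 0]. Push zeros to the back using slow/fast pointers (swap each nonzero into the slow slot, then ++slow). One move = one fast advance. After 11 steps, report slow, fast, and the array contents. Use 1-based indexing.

slow=3, fast=12, a=[4, 2, 0, 0, 0, 0, 0, 0, 0, 0, 0, 0, 0, 0, 0]

slow=1 fast=1: a[fast]=0, fast++
slow=1 fast=2: a[fast]=0, fast++
slow=1 fast=3: a[fast]=0, fast++
slow=1 fast=4: a[fast]=4≠0 swap→a[1]=4, slow++,fast++
slow=2 fast=5: a[fast]=0, fast++
slow=2 fast=6: a[fast]=0, fast++
slow=2 fast=7: a[fast]=0, fast++
slow=2 fast=8: a[fast]=0, fast++
slow=2 fast=9: a[fast]=0, fast++
slow=2 fast=10: a[fast]=2≠0 swap→a[2]=2, slow++,fast++
slow=3 fast=11: a[fast]=0, fast++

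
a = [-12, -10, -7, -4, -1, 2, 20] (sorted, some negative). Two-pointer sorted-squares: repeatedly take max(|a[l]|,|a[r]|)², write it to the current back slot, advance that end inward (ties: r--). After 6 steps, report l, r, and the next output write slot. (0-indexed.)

[0,6] |-12|<=|20| out[6]=400 → r--
[0,5] |-12|>|2| out[5]=144 → l++
[1,5] |-10|>|2| out[4]=100 → l++
[2,5] |-7|>|2| out[3]=49 → l++
[3,5] |-4|>|2| out[2]=16 → l++
[4,5] |-1|<=|2| out[1]=4 → r--

l=4, r=4, next write slot=0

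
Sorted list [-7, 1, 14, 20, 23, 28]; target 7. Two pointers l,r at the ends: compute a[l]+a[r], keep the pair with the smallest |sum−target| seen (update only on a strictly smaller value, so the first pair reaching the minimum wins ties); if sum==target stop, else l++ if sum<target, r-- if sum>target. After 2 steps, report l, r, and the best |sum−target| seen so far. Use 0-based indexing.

l=0, r=3, best |Δ|=9

[0,5] -7+28=21 d=14 * → r--
[0,4] -7+23=16 d=9 * → r--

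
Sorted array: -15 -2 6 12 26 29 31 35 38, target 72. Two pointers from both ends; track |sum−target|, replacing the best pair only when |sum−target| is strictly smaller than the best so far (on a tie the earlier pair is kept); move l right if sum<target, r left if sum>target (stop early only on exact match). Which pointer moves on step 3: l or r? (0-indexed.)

l

[0,8] -15+38=23 d=49 * → l++
[1,8] -2+38=36 d=36 * → l++
[2,8] 6+38=44 d=28 * → l++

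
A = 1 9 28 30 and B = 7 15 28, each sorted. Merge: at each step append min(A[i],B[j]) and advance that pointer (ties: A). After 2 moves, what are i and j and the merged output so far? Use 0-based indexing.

i=1, j=1, merged so far=[1, 7]

[i=0,j=0] A[i]=1<=B[j]=7 take 1 → i++
[i=1,j=0] A[i]=9>B[j]=7 take 7 → j++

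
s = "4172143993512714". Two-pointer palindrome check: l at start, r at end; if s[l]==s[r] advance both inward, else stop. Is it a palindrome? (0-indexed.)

l=0 r=15: '4'=='4', l++,r--
l=1 r=14: '1'=='1', l++,r--
l=2 r=13: '7'=='7', l++,r--
l=3 r=12: '2'=='2', l++,r--
l=4 r=11: '1'=='1', l++,r--
l=5 r=10: '4'!='5', stop

not a palindrome (mismatch at 5,10)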